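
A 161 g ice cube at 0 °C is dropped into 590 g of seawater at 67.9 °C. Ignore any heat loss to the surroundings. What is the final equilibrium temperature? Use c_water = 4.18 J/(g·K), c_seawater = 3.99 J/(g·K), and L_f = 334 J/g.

T_f ≈ 35.0 °C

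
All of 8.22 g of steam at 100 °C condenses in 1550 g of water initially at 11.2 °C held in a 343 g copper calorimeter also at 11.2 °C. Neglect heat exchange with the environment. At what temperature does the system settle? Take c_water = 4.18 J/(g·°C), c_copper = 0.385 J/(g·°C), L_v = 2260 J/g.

T_f ≈ 14.5 °C

Sum of m c ΔT and latent-heat terms is zero:
latent heat released on condensation: 8.22·2260 = 18577; condensate cools 100→T: 8.22·4.18·(T − 100) = 34.36(T − 100); water warms: 1550·4.18·(T − 11.2) = 6479(T − 11.2); cup: 132.06(T − 11.2)
6645.4 T = 18577 + 3436 + 74044 = 96057
T ≈ 14.45 °C — below 100 °C, confirming all the steam condensed.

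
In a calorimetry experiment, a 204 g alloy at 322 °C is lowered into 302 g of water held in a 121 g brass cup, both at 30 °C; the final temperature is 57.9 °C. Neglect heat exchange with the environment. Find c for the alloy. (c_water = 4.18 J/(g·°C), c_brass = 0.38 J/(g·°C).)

c ≈ 0.678 J/(g·°C)

Conservation of energy gives ΣQ = 0:
204×c×(57.9 − 322) + 302×4.18×(57.9 − 30) + 121×0.38×(57.9 − 30) = 0
-53876 c = -36503
c = -36503/-53876 ≈ 0.6775 J/(g·°C)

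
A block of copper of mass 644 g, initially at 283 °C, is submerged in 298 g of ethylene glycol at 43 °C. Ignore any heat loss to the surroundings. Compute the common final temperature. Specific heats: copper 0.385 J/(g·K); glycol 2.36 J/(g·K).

T_f ≈ 105.6 °C

Conservation of energy gives ΣQ = 0:
644*0.385*(T − 283) + 298*2.36*(T − 43) = 0
951.22 T = 100408
T ≈ 105.56 °C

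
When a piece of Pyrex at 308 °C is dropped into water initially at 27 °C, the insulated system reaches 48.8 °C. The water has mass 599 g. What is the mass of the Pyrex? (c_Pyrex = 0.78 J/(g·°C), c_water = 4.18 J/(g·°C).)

m ≈ 270 g

Energy conservation, ΣQ = 0:
m×0.78×(48.8 − 308) + 599×4.18×(48.8 − 27) = 0
-202.18 m = -54583
m = -54583/-202.18 ≈ 270 g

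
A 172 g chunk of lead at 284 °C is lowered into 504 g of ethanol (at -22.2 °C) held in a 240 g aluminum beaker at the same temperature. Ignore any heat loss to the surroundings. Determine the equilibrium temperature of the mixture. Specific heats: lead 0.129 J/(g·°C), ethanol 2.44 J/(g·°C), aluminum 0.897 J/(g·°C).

T_f ≈ -17.6 °C

Taking heat into each body as positive, Σ m c ΔT = 0:
172·0.129·(T − 284) + 504·2.44·(T − (-22.2)) + 240·0.897·(T − (-22.2)) = 0
1467.2 T = -25778
T ≈ -17.57 °C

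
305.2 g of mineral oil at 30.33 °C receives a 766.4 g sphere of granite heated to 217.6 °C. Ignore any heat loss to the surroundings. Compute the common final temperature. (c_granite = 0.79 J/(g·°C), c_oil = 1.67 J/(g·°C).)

T_f ≈ 132.0 °C

With ΣQ=0 the equilibrium temperature is the m·c-weighted mean:
T_f = (605.46×217.6 + 509.68×30.33) / (605.46 + 509.68)
    = 147206 / 1115.1 ≈ 132.01 °C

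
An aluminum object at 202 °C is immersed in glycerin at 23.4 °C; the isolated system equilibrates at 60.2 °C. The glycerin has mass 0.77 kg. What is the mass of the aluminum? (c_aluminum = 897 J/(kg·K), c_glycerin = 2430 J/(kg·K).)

Conservation of energy gives ΣQ = 0:
m·897·(60.2 − 202) + 0.77·2430·(60.2 − 23.4) = 0
-127195 m = -68856
m = -68856/-127195 ≈ 0.5413 kg

m ≈ 0.541 kg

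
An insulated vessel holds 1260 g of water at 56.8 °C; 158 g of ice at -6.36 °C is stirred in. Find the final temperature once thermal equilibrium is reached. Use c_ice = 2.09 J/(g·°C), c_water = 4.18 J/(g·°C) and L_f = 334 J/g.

T_f ≈ 41.2 °C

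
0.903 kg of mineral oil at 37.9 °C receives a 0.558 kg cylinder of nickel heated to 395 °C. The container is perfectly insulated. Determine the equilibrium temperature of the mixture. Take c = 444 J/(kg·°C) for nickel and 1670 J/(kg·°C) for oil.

T_f ≈ 88.3 °C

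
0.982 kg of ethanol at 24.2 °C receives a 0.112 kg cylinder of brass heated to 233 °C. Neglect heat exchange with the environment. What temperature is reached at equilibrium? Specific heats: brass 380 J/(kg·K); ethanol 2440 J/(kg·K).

T_f ≈ 27.8 °C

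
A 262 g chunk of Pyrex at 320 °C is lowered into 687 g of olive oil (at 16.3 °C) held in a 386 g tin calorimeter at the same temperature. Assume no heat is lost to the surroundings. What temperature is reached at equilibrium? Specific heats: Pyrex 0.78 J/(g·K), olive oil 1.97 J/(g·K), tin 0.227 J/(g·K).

T_f ≈ 54.0 °C

Setting the total heat transfer to zero:
262*0.78*(T − 320) + 687*1.97*(T − 16.3) + 386*0.227*(T − 16.3) = 0
204.36(T − 320) + 1353.4(T − 16.3) + 87.62(T − 16.3) = 0
1645.4 T = 88884
T ≈ 54.02 °C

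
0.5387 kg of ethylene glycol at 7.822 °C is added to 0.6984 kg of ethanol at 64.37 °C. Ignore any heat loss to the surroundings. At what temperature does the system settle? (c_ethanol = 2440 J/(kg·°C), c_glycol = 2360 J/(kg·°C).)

T_f ≈ 40.2 °C

T_f = Σ m_i c_i T_i / Σ m_i c_i:
T_f = (1704.1×64.37 + 1271.3×7.822) / (1704.1 + 1271.3)
    = 119637 / 2975.4 ≈ 40.21 °C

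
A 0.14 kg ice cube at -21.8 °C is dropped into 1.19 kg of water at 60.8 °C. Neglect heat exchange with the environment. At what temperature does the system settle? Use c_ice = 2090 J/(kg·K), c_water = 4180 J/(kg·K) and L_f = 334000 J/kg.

T_f ≈ 44.8 °C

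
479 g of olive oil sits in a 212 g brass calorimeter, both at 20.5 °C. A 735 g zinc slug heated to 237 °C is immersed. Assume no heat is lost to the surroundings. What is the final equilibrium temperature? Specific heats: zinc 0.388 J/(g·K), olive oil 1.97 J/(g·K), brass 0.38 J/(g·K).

T_f ≈ 67.7 °C

Energy conservation, ΣQ = 0:
735·0.388·(T − 237) + 479·1.97·(T − 20.5) + 212·0.38·(T − 20.5) = 0
285.18(T − 237) + 943.63(T − 20.5) + 80.56(T − 20.5) = 0
1309.4 T = 88584
T ≈ 67.65 °C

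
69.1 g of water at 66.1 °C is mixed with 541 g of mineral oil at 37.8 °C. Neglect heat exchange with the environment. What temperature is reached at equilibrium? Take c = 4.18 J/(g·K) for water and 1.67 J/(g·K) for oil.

Setting the total heat transfer to zero:
69.1·4.18·(T − 66.1) + 541·1.67·(T − 37.8) = 0
288.84(T − 66.1) + 903.47(T − 37.8) = 0
1192.3 T = 53243
T ≈ 44.66 °C

T_f ≈ 44.7 °C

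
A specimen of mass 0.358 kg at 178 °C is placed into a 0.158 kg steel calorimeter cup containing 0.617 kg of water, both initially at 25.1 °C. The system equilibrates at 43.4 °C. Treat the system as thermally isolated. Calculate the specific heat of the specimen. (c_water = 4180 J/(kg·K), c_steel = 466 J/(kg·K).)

c ≈ 1010 J/(kg·K)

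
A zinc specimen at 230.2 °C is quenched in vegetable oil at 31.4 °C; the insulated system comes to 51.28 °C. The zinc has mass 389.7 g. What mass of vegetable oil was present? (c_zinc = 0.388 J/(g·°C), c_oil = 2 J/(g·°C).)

m ≈ 680 g

Heat lost by the zinc = heat gained by the oil:
389.7×0.388×(230.2 − 51.28) = m×2×(51.28 − 31.4)
39.76 m = 27053  ⇒  m ≈ 680.4 g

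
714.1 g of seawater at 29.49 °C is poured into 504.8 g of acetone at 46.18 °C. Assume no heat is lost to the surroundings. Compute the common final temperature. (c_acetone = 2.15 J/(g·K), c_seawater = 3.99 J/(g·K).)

T_f ≈ 34.1 °C

Net heat exchanged in the isolated system is zero:
504.8×2.15×(T − 46.18) + 714.1×3.99×(T − 29.49) = 0
(1085.3 + 2849.3) T = 1085.3×46.18 + 2849.3×29.49
T ≈ 34.09 °C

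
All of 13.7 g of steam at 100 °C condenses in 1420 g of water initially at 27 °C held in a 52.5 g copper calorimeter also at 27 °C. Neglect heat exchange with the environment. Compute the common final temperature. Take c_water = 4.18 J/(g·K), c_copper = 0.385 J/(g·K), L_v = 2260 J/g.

T_f ≈ 32.8 °C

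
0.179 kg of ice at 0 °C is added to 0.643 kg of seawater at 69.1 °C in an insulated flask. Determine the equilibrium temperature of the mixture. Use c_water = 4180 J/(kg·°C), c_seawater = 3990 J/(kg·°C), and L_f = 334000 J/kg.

T_f ≈ 35.5 °C

Taking heat into each body as positive, Σ m c ΔT = 0:
latent heat to melt: 0.179×334000 = 59786; meltwater 0→T: 0.179×4180×T = 748.22 T; seawater: 2565.6(T − 69.1)
3313.8 T = 177281 − 59786 = 117495
T ≈ 35.46 °C — above 0 °C, consistent with complete melting.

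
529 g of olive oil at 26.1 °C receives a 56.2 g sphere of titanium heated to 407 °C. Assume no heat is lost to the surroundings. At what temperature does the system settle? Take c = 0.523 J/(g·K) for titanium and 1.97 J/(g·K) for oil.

T_f ≈ 36.5 °C

|Q_titanium| = |Q_oil|:
56.2*0.523*(407 − T) = 529*1.97*(T − 26.1)
29.39(407 − T) = 1042.1(T − 26.1)
1071.5 T = 39162  ⇒  T ≈ 36.55 °C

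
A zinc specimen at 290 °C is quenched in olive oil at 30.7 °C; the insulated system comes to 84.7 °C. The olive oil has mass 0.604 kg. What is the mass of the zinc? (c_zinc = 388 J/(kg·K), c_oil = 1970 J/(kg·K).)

m ≈ 0.807 kg

Heat gained plus heat lost sum to zero:
m·388·(84.7 − 290) + 0.604·1970·(84.7 − 30.7) = 0
-79656 m = -64254
m = -64254/-79656 ≈ 0.8066 kg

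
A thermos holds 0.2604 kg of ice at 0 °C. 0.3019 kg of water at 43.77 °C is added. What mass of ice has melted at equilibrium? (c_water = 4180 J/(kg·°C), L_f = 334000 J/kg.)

m_melted ≈ 0.165 kg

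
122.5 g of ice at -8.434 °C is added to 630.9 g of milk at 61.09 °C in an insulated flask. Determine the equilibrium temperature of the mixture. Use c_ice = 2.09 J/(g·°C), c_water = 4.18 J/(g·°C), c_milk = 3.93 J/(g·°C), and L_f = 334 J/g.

T_f ≈ 36.2 °C

Let T be the final temperature. ΣQ_i = 0:
ice -8.434→0 °C: 122.5×2.09×8.434 = 2159.3
  fusion: m_ice L_f = 122.5×334 = 40915
  warm the meltwater: 512.05 T
  milk: 2479.4(T − 61.09)
2991.5 T = 151469 − 43074 = 108394
T ≈ 36.23 °C (positive, so assuming full melt was valid).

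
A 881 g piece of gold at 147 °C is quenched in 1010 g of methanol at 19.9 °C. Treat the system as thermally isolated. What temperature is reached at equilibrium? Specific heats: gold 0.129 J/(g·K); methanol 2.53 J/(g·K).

T_f ≈ 25.3 °C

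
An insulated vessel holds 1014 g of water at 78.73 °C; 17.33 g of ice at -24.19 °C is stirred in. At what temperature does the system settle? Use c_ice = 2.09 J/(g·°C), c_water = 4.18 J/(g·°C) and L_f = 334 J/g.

Net heat exchanged in the isolated system is zero:
warm ice to 0 °C: 17.33×2.09×(0 − (-24.19)) = 876.15; fusion: m_ice L_f = 17.33×334 = 5788.2; meltwater 0→T: 17.33×4.18×T = 72.44 T; water: 4238.5(T − 78.73)
4311 T = 333699 − 6664.4 = 327034
T ≈ 75.86 °C. Since T > 0 °C, the all-ice-melts assumption holds.

T_f ≈ 75.9 °C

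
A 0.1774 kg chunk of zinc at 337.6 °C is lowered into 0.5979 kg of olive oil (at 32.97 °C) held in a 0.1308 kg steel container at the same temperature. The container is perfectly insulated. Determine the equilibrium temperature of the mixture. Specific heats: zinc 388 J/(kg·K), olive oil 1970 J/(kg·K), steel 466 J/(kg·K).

T_f ≈ 49.0 °C

Heat gained plus heat lost sum to zero:
0.1774·388·(T − 337.6) + 0.5979·1970·(T − 32.97) + 0.1308·466·(T − 32.97) = 0
(68.83 + 1177.9 + 60.95) T = 68.83·337.6 + 1177.9·32.97 + 60.95·32.97
T = 64081/1307.6 ≈ 49.00 °C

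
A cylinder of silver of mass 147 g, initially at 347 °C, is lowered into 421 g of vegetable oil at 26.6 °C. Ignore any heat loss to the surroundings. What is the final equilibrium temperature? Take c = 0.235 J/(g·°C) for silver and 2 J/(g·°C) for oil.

Energy conservation, ΣQ = 0:
147*0.235*(T − 347) + 421*2*(T − 26.6) = 0
34.54(T − 347) + 842(T − 26.6) = 0
876.54 T = 34384
T = 34384/876.54 ≈ 39.23 °C

T_f ≈ 39.2 °C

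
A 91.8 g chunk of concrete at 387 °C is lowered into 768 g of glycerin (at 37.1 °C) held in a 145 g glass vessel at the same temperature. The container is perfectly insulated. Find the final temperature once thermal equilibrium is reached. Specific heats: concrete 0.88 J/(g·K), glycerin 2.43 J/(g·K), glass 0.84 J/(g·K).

Heat gained plus heat lost sum to zero:
91.8*0.88*(T − 387) + 768*2.43*(T − 37.1) + 145*0.84*(T − 37.1) = 0
80.78(T − 387) + 1866.2(T − 37.1) + 121.8(T − 37.1) = 0
(80.78 + 1866.2 + 121.8) T = 80.78*387 + 1866.2*37.1 + 121.8*37.1
T ≈ 50.76 °C

T_f ≈ 50.8 °C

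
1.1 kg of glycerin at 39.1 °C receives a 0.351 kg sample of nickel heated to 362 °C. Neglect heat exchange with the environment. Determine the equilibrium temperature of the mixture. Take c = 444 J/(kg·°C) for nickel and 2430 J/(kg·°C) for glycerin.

T_f ≈ 56.9 °C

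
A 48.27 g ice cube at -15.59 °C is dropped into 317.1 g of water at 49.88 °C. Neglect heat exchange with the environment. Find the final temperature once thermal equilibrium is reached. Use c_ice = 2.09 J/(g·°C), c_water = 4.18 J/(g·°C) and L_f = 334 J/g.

T_f ≈ 31.7 °C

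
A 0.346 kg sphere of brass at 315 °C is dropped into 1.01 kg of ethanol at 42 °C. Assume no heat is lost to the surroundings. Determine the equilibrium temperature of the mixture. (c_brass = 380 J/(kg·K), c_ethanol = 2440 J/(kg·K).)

T_f ≈ 55.8 °C

Conservation of energy gives ΣQ = 0:
0.346×380×(T − 315) + 1.01×2440×(T − 42) = 0
131.48(T − 315) + 2464.4(T − 42) = 0
(131.48 + 2464.4) T = 131.48×315 + 2464.4×42
T ≈ 55.83 °C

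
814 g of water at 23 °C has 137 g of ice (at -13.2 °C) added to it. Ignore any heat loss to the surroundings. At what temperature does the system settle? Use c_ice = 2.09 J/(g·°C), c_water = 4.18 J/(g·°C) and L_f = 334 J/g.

Net heat exchanged in the isolated system is zero:
ice -13.2→0 °C: 137×2.09×13.2 = 3779.6; latent heat to melt: 137×334 = 45758; meltwater 0→T: 137×4.18×T = 572.66 T; water: 3402.5(T − 23)
3975.2 T = 78258 − 49538 = 28720
T ≈ 7.22 °C. Since T > 0 °C, the all-ice-melts assumption holds.

T_f ≈ 7.2 °C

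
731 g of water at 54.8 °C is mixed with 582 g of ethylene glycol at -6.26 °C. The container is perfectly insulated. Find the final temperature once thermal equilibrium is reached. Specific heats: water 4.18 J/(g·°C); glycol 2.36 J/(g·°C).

T_f is the heat-capacity-weighted average of the initial temperatures:
T_f = (3055.6·54.8 + 1373.5·(-6.26)) / (3055.6 + 1373.5)
    = 158848 / 4429.1 ≈ 35.86 °C

T_f ≈ 35.9 °C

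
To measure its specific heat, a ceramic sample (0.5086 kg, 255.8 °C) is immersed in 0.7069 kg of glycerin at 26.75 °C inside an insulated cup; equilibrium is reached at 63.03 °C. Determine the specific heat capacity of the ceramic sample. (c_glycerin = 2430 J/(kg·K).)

c ≈ 636 J/(kg·K)

Net heat exchanged in the isolated system is zero:
0.5086×c×(63.03 − 255.8) + 0.7069×2430×(63.03 − 26.75) = 0
-98.04 c = -62321
c = -62321/-98.04 ≈ 635.6 J/(kg·K)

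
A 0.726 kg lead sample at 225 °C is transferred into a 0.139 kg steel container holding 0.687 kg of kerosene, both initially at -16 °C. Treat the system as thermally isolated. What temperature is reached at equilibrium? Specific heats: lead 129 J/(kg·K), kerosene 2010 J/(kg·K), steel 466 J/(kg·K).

T_f is the heat-capacity-weighted average of the initial temperatures:
T_f = (93.65×225 + 1380.9×(-16) + 64.77×(-16)) / (93.65 + 1380.9 + 64.77)
    = -2058.2 / 1539.3 ≈ -1.34 °C

T_f ≈ -1.3 °C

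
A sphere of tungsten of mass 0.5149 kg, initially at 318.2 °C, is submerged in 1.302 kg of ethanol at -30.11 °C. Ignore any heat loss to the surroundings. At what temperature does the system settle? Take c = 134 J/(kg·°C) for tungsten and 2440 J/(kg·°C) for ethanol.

T_f = Σ m_i c_i T_i / Σ m_i c_i:
T_f = (69*318.2 + 3176.9*(-30.11)) / (69 + 3176.9)
    = -73701 / 3245.9 ≈ -22.71 °C

T_f ≈ -22.7 °C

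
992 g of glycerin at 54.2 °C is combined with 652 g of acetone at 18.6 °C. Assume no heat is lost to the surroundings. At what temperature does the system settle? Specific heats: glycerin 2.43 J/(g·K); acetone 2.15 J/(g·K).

T_f ≈ 41.1 °C

Heat lost by the glycerin equals heat gained by the acetone:
992×2.43×(54.2 − T) = 652×2.15×(T − 18.6)
2410.6(54.2 − T) = 1401.8(T − 18.6)
3812.4 T = 156726  ⇒  T ≈ 41.11 °C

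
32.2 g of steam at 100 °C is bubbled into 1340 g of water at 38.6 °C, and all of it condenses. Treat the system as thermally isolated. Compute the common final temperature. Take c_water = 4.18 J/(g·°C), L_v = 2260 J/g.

Setting the total heat transfer to zero:
latent heat released on condensation: 32.2·2260 = 72772; condensed water 100 °C→T: 134.6(T − 100); original water: 5601.2(T − 38.6)
5735.8 T = 72772 + 13460 + 216206 = 302438
T ≈ 52.73 °C, under the boiling point, so the assumption holds.

T_f ≈ 52.7 °C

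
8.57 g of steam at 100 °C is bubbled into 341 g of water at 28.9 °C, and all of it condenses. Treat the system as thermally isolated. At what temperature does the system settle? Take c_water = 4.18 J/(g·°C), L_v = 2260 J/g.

Taking heat into each body as positive, Σ m c ΔT = 0:
steam→water at 100 °C releases m L_v = 8.57×2260 = 19368; condensed water 100 °C→T: 35.82(T − 100); water warms: 341×4.18×(T − 28.9) = 1425.4(T − 28.9)
1461.2 T = 19368 + 3582.3 + 41193 = 64144
T ≈ 43.90 °C (< 100 °C, so full condensation is consistent).

T_f ≈ 43.9 °C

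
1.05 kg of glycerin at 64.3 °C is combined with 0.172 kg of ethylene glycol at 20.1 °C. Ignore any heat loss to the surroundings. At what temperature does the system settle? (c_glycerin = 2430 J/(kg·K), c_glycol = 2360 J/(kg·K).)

Conservation of energy gives ΣQ = 0:
1.05·2430·(T − 64.3) + 0.172·2360·(T − 20.1) = 0
2551.5(T − 64.3) + 405.92(T − 20.1) = 0
(2551.5 + 405.92) T = 2551.5·64.3 + 405.92·20.1
T = 172220 / 2957.4 = 58.2 °C

T_f ≈ 58.2 °C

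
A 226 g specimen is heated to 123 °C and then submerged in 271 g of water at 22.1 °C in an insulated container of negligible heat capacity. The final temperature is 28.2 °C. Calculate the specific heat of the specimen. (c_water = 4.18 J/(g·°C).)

c ≈ 0.323 J/(g·°C)

Conservation of energy gives ΣQ = 0:
226×c×(28.2 − 123) + 271×4.18×(28.2 − 22.1) = 0
-21425 c = -6910
c = -6910/-21425 ≈ 0.3225 J/(g·°C)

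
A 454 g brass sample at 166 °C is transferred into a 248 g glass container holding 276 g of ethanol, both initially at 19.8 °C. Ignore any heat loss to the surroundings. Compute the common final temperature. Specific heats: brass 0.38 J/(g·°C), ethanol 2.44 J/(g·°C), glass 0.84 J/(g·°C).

T_f ≈ 43.7 °C

Taking heat into each body as positive, Σ m c ΔT = 0:
454×0.38×(T − 166) + 276×2.44×(T − 19.8) + 248×0.84×(T − 19.8) = 0
(172.52 + 673.44 + 208.32) T = 172.52×166 + 673.44×19.8 + 208.32×19.8
T = 46097 / 1054.3 = 43.7 °C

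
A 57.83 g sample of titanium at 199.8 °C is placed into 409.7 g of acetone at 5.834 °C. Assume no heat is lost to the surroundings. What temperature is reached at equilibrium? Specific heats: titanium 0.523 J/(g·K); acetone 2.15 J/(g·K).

T_f ≈ 12.3 °C

Setting the total heat transfer to zero:
57.83×0.523×(T − 199.8) + 409.7×2.15×(T − 5.834) = 0
30.25(T − 199.8) + 880.85(T − 5.834) = 0
(30.25 + 880.85) T = 30.25×199.8 + 880.85×5.834
T = 11182 / 911.1 = 12.3 °C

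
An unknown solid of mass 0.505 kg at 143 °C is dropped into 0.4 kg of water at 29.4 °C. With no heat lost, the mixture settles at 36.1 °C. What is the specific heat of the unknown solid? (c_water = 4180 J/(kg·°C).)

c ≈ 208 J/(kg·°C)

m_s c (T_s − T_f) = m_water c_water (T_f − T_0):
0.505·c·(143 − 36.1) = 0.4·4180·(36.1 − 29.4)
53.98 c = 11202  ⇒  c ≈ 207.5 J/(kg·°C)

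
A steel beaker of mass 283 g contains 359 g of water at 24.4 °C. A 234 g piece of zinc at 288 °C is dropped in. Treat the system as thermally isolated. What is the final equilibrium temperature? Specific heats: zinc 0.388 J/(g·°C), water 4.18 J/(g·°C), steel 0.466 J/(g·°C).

T_f ≈ 38.3 °C

With ΣQ=0 the equilibrium temperature is the m·c-weighted mean:
T_f = (90.79*288 + 1500.6*24.4 + 131.88*24.4) / (90.79 + 1500.6 + 131.88)
    = 65981 / 1723.3 ≈ 38.29 °C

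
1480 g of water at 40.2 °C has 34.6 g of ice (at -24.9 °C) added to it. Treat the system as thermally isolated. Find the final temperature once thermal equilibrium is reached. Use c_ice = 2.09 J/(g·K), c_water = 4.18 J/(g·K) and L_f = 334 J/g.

T_f ≈ 37.2 °C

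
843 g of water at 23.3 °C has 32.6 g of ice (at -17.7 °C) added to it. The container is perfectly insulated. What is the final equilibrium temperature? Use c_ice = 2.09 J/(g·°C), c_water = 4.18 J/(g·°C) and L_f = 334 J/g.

Heat gained plus heat lost sum to zero:
warm ice to 0 °C: 32.6×2.09×(0 − (-17.7)) = 1206
  melt ice: 32.6×334 = 10888
  warm the meltwater: 136.27 T
  water cools: 843×4.18×(T − 23.3) = 3523.7(T − 23.3)
3660 T = 82103 − 12094 = 70009
T ≈ 19.13 °C. Since T > 0 °C, the all-ice-melts assumption holds.

T_f ≈ 19.1 °C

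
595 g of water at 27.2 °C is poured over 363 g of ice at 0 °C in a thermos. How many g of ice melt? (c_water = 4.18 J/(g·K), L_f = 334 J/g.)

m_melted ≈ 203 g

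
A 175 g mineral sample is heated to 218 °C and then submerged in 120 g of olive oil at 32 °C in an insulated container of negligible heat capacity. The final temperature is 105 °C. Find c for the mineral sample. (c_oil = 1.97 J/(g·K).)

Setting the total heat transfer to zero:
175×c×(105 − 218) + 120×1.97×(105 − 32) = 0
-19775 c = -17257
c = -17257/-19775 ≈ 0.8727 J/(g·K)

c ≈ 0.873 J/(g·K)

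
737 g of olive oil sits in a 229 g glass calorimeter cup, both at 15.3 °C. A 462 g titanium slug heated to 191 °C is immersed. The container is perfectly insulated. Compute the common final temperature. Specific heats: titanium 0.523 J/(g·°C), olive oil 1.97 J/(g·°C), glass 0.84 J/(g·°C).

T_f ≈ 37.8 °C

Taking heat into each body as positive, Σ m c ΔT = 0:
462*0.523*(T − 191) + 737*1.97*(T − 15.3) + 229*0.84*(T − 15.3) = 0
(241.63 + 1451.9 + 192.36) T = 241.63*191 + 1451.9*15.3 + 192.36*15.3
T = 71308 / 1885.9 = 37.8 °C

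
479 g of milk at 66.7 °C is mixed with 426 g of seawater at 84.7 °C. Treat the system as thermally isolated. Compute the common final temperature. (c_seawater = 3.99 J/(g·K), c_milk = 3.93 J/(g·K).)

T_f ≈ 75.2 °C

Heat lost by the seawater equals heat gained by the milk:
426·3.99·(84.7 − T) = 479·3.93·(T − 66.7)
1699.7(84.7 − T) = 1882.5(T − 66.7)
3582.2 T = 269529  ⇒  T ≈ 75.24 °C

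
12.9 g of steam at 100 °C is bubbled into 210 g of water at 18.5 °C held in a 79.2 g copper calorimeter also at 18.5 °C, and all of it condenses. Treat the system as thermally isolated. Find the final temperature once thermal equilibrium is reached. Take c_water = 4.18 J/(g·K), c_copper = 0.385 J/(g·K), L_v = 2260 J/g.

T_f ≈ 53.4 °C

Conservation of energy gives ΣQ = 0:
latent heat released on condensation: 12.9·2260 = 29154; condensed water 100 °C→T: 53.92(T − 100); original water: 877.8(T − 18.5); cup: 30.49(T − 18.5)
962.21 T = 29154 + 5392.2 + 16803 = 51350
T ≈ 53.37 °C (< 100 °C, so full condensation is consistent).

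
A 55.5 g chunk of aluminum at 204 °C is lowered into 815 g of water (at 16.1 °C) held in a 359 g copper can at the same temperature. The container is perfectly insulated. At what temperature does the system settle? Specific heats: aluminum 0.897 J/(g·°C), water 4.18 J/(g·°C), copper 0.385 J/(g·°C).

T_f ≈ 18.7 °C

T_f is the heat-capacity-weighted average of the initial temperatures:
T_f = (49.78·204 + 3406.7·16.1 + 138.22·16.1) / (49.78 + 3406.7 + 138.22)
    = 67229 / 3594.7 ≈ 18.70 °C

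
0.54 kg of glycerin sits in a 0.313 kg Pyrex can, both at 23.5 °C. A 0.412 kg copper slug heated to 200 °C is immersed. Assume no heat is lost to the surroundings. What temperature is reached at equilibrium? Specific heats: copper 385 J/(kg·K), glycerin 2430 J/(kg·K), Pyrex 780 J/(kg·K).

T_f ≈ 39.8 °C

Let T be the final temperature. ΣQ_i = 0:
0.412×385×(T − 200) + 0.54×2430×(T − 23.5) + 0.313×780×(T − 23.5) = 0
158.62(T − 200) + 1312.2(T − 23.5) + 244.14(T − 23.5) = 0
(158.62 + 1312.2 + 244.14) T = 158.62×200 + 1312.2×23.5 + 244.14×23.5
T ≈ 39.82 °C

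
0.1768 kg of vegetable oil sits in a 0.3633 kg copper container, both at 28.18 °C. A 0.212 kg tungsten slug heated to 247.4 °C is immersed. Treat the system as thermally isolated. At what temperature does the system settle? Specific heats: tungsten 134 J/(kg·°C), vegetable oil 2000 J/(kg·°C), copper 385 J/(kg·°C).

T_f ≈ 40.1 °C

T_f = Σ m_i c_i T_i / Σ m_i c_i:
T_f = (28.41·247.4 + 353.6·28.18 + 139.87·28.18) / (28.41 + 353.6 + 139.87)
    = 20934 / 521.88 ≈ 40.11 °C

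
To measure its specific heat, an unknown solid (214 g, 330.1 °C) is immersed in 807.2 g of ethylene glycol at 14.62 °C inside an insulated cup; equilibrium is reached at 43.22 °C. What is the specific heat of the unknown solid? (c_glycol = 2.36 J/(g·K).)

c ≈ 0.887 J/(g·K)

Heat gained plus heat lost sum to zero:
214·c·(43.22 − 330.1) + 807.2·2.36·(43.22 − 14.62) = 0
-61392 c = -54483
c = -54483/-61392 ≈ 0.8875 J/(g·K)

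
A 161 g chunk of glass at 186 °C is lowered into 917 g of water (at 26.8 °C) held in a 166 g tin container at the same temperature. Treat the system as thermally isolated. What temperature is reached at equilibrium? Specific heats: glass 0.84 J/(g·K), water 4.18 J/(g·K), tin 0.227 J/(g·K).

T_f = Σ m_i c_i T_i / Σ m_i c_i:
T_f = (135.24·186 + 3833.1·26.8 + 37.68·26.8) / (135.24 + 3833.1 + 37.68)
    = 128891 / 4006 ≈ 32.17 °C

T_f ≈ 32.2 °C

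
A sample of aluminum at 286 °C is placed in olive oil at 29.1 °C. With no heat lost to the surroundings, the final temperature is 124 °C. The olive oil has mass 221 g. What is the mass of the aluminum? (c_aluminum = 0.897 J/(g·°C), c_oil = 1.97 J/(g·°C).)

m ≈ 284 g

Let T be the final temperature. ΣQ_i = 0:
m·0.897·(124 − 286) + 221·1.97·(124 − 29.1) = 0
-145.31 m = -41317
m = -41317/-145.31 ≈ 284.3 g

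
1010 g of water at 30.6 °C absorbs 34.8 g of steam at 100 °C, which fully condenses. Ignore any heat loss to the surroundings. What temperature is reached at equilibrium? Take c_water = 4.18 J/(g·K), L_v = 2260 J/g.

T_f ≈ 50.9 °C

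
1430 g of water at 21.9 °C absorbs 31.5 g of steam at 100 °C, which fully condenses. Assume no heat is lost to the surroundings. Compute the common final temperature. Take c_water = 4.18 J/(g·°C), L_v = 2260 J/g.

T_f ≈ 35.2 °C

Energy balance with sensible and latent terms:
condense steam: −31.5×2260 = −71190
  condensate cools 100→T: 31.5×4.18×(T − 100) = 131.67(T − 100)
  water warms: 1430×4.18×(T − 21.9) = 5977.4(T − 21.9)
6109.1 T = 71190 + 13167 + 130905 = 215262
T ≈ 35.24 °C (< 100 °C, so full condensation is consistent).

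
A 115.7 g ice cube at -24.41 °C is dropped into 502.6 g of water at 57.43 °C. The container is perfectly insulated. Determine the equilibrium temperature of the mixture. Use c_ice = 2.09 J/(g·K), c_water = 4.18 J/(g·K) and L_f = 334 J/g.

T_f ≈ 29.4 °C

Energy conservation, ΣQ = 0:
warm ice to 0 °C: 115.7×2.09×(0 − (-24.41)) = 5902.7; fusion: m_ice L_f = 115.7×334 = 38644; warm the meltwater: 483.63 T; water cools: 502.6×4.18×(T − 57.43) = 2100.9(T − 57.43)
2584.5 T = 120653 − 44546 = 76106
T ≈ 29.45 °C (positive, so assuming full melt was valid).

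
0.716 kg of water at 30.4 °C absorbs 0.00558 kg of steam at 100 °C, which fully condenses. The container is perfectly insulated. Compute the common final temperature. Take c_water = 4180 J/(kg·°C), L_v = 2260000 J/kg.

T_f ≈ 35.1 °C

Taking heat into each body as positive, Σ m c ΔT = 0:
steam→water at 100 °C releases m L_v = 0.00558×2260000 = 12611
  condensed water 100 °C→T: 23.32(T − 100)
  water warms: 0.716×4180×(T − 30.4) = 2992.9(T − 30.4)
3016.2 T = 12611 + 2332.4 + 90984 = 105927
T ≈ 35.12 °C — below 100 °C, confirming all the steam condensed.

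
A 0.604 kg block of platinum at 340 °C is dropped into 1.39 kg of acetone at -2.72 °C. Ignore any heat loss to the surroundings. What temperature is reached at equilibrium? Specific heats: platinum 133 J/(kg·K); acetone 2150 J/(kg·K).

T_f is the heat-capacity-weighted average of the initial temperatures:
T_f = (80.33*340 + 2988.5*(-2.72)) / (80.33 + 2988.5)
    = 19184 / 3068.8 ≈ 6.25 °C

T_f ≈ 6.3 °C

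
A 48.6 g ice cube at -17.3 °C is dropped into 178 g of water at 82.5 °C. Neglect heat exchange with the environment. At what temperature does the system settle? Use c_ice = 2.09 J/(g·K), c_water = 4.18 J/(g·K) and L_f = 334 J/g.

T_f ≈ 45.8 °C

Net heat exchanged in the isolated system is zero:
warm ice to 0 °C: 48.6·2.09·(0 − (-17.3)) = 1757.2; latent heat to melt: 48.6·334 = 16232; warm the meltwater: 203.15 T; water cools: 178·4.18·(T − 82.5) = 744.04(T − 82.5)
947.19 T = 61383 − 17990 = 43394
T ≈ 45.81 °C. Since T > 0 °C, the all-ice-melts assumption holds.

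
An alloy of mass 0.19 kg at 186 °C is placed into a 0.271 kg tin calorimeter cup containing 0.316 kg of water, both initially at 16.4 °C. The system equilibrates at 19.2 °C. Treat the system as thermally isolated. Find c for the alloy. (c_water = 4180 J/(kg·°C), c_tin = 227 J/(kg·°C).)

c ≈ 122 J/(kg·°C)

Taking heat into each body as positive, Σ m c ΔT = 0:
0.19·c·(19.2 − 186) + 0.316·4180·(19.2 − 16.4) + 0.271·227·(19.2 − 16.4) = 0
-31.69 c = -3870.7
c = -3870.7/-31.69 ≈ 122.1 J/(kg·°C)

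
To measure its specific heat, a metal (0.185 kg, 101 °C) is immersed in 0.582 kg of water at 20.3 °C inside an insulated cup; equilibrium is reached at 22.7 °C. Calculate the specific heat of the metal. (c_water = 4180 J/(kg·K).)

c ≈ 403 J/(kg·K)

m_s c (T_s − T_f) = m_water c_water (T_f − T_0):
0.185×c×(101 − 22.7) = 0.582×4180×(22.7 − 20.3)
14.49 c = 5838.6  ⇒  c ≈ 403.1 J/(kg·K)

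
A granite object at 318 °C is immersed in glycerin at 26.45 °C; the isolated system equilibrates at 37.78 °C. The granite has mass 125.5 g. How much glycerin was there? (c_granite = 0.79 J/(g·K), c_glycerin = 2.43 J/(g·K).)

m ≈ 1010 g

Setting the total heat transfer to zero:
125.5×0.79×(37.78 − 318) + m×2.43×(37.78 − 26.45) = 0
27.53 m = 27782
m = 27782/27.53 ≈ 1009 g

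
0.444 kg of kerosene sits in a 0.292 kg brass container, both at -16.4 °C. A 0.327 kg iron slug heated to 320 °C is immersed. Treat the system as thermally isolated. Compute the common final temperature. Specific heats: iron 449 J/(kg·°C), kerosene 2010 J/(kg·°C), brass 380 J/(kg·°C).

T_f ≈ 26.5 °C

With ΣQ=0 the equilibrium temperature is the m·c-weighted mean:
T_f = (146.82·320 + 892.44·(-16.4) + 110.96·(-16.4)) / (146.82 + 892.44 + 110.96)
    = 30528 / 1150.2 ≈ 26.54 °C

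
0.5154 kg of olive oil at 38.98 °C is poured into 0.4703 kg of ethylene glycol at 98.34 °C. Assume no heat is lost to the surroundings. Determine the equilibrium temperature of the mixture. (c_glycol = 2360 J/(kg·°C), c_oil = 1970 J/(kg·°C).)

T_f ≈ 70.0 °C

Heat gained plus heat lost sum to zero:
0.4703·2360·(T − 98.34) + 0.5154·1970·(T − 38.98) = 0
(1109.9 + 1015.3) T = 1109.9·98.34 + 1015.3·38.98
T ≈ 69.98 °C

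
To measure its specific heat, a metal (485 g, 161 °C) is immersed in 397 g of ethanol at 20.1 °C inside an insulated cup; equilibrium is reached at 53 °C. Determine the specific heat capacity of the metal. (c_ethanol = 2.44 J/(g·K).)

Conservation of energy gives ΣQ = 0:
485·c·(53 − 161) + 397·2.44·(53 − 20.1) = 0
-52380 c = -31870
c = -31870/-52380 ≈ 0.6084 J/(g·K)

c ≈ 0.608 J/(g·K)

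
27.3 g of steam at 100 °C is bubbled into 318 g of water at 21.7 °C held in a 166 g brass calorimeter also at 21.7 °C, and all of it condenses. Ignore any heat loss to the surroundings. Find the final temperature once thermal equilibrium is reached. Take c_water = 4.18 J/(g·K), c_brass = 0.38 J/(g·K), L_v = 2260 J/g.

Taking heat into each body as positive, Σ m c ΔT = 0:
condense steam: −27.3×2260 = −61698; condensed water 100 °C→T: 114.11(T − 100); water warms: 318×4.18×(T − 21.7) = 1329.2(T − 21.7); cup: 63.08(T − 21.7)
1506.4 T = 61698 + 11411 + 30213 = 103323
T ≈ 68.59 °C, under the boiling point, so the assumption holds.

T_f ≈ 68.6 °C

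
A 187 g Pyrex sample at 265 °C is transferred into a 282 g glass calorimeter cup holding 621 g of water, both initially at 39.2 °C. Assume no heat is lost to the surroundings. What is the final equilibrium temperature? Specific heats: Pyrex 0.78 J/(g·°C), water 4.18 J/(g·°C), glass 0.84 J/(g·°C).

T_f = Σ m_i c_i T_i / Σ m_i c_i:
T_f = (145.86×265 + 2595.8×39.2 + 236.88×39.2) / (145.86 + 2595.8 + 236.88)
    = 149693 / 2978.5 ≈ 50.26 °C

T_f ≈ 50.3 °C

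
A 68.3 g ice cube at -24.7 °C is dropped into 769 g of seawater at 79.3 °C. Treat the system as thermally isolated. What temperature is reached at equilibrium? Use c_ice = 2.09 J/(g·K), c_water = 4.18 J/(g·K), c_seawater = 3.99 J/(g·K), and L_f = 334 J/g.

Setting the total heat transfer to zero:
ice -24.7→0 °C: 68.3×2.09×24.7 = 3525.9
  latent heat to melt: 68.3×334 = 22812
  warm the meltwater: 285.49 T
  seawater cools: 769×3.99×(T − 79.3) = 3068.3(T − 79.3)
3353.8 T = 243317 − 26338 = 216979
T ≈ 64.70 °C. Since T > 0 °C, the all-ice-melts assumption holds.

T_f ≈ 64.7 °C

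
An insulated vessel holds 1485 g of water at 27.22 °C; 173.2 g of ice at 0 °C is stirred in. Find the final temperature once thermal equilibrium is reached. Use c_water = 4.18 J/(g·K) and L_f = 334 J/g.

T_f ≈ 16.0 °C

Taking heat into each body as positive, Σ m c ΔT = 0:
latent heat to melt: 173.2·334 = 57849
  warm the meltwater: 723.98 T
  water cools: 1485·4.18·(T − 27.22) = 6207.3(T − 27.22)
6931.3 T = 168963 − 57849 = 111114
T ≈ 16.03 °C — above 0 °C, consistent with complete melting.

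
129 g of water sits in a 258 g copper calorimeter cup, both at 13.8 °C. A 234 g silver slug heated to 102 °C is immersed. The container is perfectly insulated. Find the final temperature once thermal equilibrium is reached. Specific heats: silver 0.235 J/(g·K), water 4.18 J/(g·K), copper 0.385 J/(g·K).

T_f ≈ 20.8 °C

Heat gained plus heat lost sum to zero:
234·0.235·(T − 102) + 129·4.18·(T − 13.8) + 258·0.385·(T − 13.8) = 0
693.54 T = 14421
T ≈ 20.79 °C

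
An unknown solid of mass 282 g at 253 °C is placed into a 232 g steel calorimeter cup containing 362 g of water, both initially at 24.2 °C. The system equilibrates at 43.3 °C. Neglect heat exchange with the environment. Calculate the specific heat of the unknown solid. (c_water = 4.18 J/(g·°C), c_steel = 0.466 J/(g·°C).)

Setting the total heat transfer to zero:
282·c·(43.3 − 253) + 362·4.18·(43.3 − 24.2) + 232·0.466·(43.3 − 24.2) = 0
-59135 c = -30966
c = -30966/-59135 ≈ 0.5237 J/(g·°C)

c ≈ 0.524 J/(g·°C)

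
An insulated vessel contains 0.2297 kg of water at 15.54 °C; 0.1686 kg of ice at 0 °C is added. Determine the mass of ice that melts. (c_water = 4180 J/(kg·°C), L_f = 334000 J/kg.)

m_melted ≈ 0.0447 kg

Cooling the water to 0 °C releases 0.2297×4180×15.54 = 14921 J.
To melt every bit of ice: 0.1686×334000 = 56312 J.
14921 J < 56312 J, so only part of the ice melts and the system sits at 0 °C.
m_melt = 14921 / L_f = 0.04467 kg.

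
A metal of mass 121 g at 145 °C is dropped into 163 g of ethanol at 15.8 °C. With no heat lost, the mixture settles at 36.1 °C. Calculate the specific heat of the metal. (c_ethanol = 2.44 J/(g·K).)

c ≈ 0.613 J/(g·K)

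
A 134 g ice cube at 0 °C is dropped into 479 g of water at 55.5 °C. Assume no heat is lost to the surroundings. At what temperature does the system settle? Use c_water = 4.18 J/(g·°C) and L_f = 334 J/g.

T_f ≈ 25.9 °C

Let T be the final temperature. ΣQ_i = 0:
melt ice: 134×334 = 44756; meltwater 0→T: 134×4.18×T = 560.12 T; water: 2002.2(T − 55.5)
2562.3 T = 111123 − 44756 = 66367
T ≈ 25.90 °C (positive, so assuming full melt was valid).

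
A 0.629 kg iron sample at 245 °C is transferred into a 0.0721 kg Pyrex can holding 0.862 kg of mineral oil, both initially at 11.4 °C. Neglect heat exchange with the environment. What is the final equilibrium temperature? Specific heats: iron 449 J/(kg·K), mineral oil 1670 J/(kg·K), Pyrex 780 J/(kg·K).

T_f ≈ 48.5 °C

Taking heat into each body as positive, Σ m c ΔT = 0:
0.629×449×(T − 245) + 0.862×1670×(T − 11.4) + 0.0721×780×(T − 11.4) = 0
282.42(T − 245) + 1439.5(T − 11.4) + 56.24(T − 11.4) = 0
1778.2 T = 86245
T = 86245 / 1778.2 = 48.5 °C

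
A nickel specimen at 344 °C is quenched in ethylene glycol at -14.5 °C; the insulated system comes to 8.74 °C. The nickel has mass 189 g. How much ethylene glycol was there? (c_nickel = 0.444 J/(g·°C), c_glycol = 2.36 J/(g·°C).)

Let T be the final temperature. ΣQ_i = 0:
189·0.444·(8.74 − 344) + m·2.36·(8.74 − (-14.5)) = 0
54.85 m = 28134
m = 28134/54.85 ≈ 513 g

m ≈ 513 g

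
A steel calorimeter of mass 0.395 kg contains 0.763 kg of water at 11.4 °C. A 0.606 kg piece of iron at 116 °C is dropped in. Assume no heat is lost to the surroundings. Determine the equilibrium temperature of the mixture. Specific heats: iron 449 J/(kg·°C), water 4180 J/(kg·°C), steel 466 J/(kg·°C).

Conservation of energy gives ΣQ = 0:
0.606×449×(T − 116) + 0.763×4180×(T − 11.4) + 0.395×466×(T − 11.4) = 0
3645.5 T = 70020
T = 70020/3645.5 ≈ 19.21 °C

T_f ≈ 19.2 °C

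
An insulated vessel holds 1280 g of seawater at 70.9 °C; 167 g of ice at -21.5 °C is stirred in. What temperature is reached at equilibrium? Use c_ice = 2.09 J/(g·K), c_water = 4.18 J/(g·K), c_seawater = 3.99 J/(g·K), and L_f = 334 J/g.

T_f ≈ 51.5 °C

Net heat exchanged in the isolated system is zero:
ice -21.5→0 °C: 167×2.09×21.5 = 7504.1; fusion: m_ice L_f = 167×334 = 55778; warm the meltwater: 698.06 T; seawater: 5107.2(T − 70.9)
5805.3 T = 362100 − 63282 = 298818
T ≈ 51.47 °C (positive, so assuming full melt was valid).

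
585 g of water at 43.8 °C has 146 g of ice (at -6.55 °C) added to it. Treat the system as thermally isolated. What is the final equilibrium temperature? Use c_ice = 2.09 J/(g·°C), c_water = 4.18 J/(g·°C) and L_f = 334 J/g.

Taking heat into each body as positive, Σ m c ΔT = 0:
warm ice to 0 °C: 146·2.09·(0 − (-6.55)) = 1998.7; fusion: m_ice L_f = 146·334 = 48764; meltwater 0→T: 146·4.18·T = 610.28 T; water cools: 585·4.18·(T − 43.8) = 2445.3(T − 43.8)
3055.6 T = 107104 − 50763 = 56341
T ≈ 18.44 °C — above 0 °C, consistent with complete melting.

T_f ≈ 18.4 °C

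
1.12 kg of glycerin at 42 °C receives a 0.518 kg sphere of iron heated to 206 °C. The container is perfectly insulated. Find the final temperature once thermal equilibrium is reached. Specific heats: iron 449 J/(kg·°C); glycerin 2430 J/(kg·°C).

|Q_iron| = |Q_glycerin|:
0.518·449·(206 − T) = 1.12·2430·(T − 42)
232.58(206 − T) = 2721.6(T − 42)
2954.2 T = 162219  ⇒  T ≈ 54.91 °C

T_f ≈ 54.9 °C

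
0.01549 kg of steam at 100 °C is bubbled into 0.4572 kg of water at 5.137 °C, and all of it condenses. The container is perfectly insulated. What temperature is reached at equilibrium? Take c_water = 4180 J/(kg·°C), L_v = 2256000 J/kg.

T_f ≈ 25.9 °C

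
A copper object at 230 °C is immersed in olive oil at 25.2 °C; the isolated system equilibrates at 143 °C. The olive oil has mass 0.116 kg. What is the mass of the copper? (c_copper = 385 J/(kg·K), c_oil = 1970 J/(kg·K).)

m ≈ 0.804 kg

Heat lost by the copper = heat gained by the oil:
m×385×(230 − 143) = 0.116×1970×(143 − 25.2)
33495 m = 26920  ⇒  m ≈ 0.8037 kg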